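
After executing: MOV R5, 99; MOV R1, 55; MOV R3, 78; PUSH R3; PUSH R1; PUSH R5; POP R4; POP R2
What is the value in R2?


Stack trace (top is rightmost):
  MOV R5, 99  → R5 = 99
  MOV R1, 55  → R1 = 55
  MOV R3, 78  → R3 = 78
  PUSH R3  → stack: [78]
  PUSH R1  → stack: [78, 55]
  PUSH R5  → stack: [78, 55, 99]
  POP R4  → R4 = 99, stack: [78, 55]
  POP R2  → R2 = 55, stack: [78]
Final: R2 = 55

55


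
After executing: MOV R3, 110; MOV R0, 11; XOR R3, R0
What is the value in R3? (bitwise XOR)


Register state trace:
  MOV R3, 110  → R3 = 110 (0b01101110)
  MOV R0, 11  → R0 = 11 (0b00001011)
  XOR R3, R0  → R3 = 110 XOR 11 = 101 (0b01100101)
Final: R3 = 101

101


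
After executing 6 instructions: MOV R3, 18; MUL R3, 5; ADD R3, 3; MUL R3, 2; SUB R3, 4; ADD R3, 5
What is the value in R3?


Register state trace:
  MOV R3, 18  → R3 = 18
  MUL R3, 5  → R3 = 18 * 5 = 90
  ADD R3, 3  → R3 = 90 + 3 = 93
  MUL R3, 2  → R3 = 93 * 2 = 186
  SUB R3, 4  → R3 = 186 - 4 = 182
  ADD R3, 5  → R3 = 182 + 5 = 187
Final: R3 = 187

187


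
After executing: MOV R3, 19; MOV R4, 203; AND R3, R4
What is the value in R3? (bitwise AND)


Register state trace:
  MOV R3, 19  → R3 = 19 (0b00010011)
  MOV R4, 203  → R4 = 203 (0b11001011)
  AND R3, R4  → R3 = 19 AND 203 = 3 (0b00000011)
Final: R3 = 3

3


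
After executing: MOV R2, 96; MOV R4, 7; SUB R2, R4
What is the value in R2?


Register state trace:
  MOV R2, 96  → R2 = 96
  MOV R4, 7  → R4 = 7
  SUB R2, R4  → R2 = 96 - 7 = 89
Final: R2 = 89

89


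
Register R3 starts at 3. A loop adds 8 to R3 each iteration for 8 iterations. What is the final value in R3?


Starting value: R3 = 3
  Iter 1: R3 = 3 + 8 = 11
  Iter 2: R3 = 11 + 8 = 19
  Iter 3: R3 = 19 + 8 = 27
  Iter 4: R3 = 27 + 8 = 35
  Iter 5: R3 = 35 + 8 = 43
  Iter 6: R3 = 43 + 8 = 51
  Iter 7: R3 = 51 + 8 = 59
  Iter 8: R3 = 59 + 8 = 67
Final: R3 = 67

67


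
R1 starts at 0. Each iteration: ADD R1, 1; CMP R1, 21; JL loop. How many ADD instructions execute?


Loop trace (R1 starts at 0, target 21, step 1):
  ADD #1: R1 = 0 + 1 = 1  → 1 < 21, loop
  ADD #2: R1 = 1 + 1 = 2  → 2 < 21, loop
  ADD #3: R1 = 2 + 1 = 3  → 3 < 21, loop
  ADD #4: R1 = 3 + 1 = 4  → 4 < 21, loop
  ADD #5: R1 = 4 + 1 = 5  → 5 < 21, loop
  ADD #6: R1 = 5 + 1 = 6  → 6 < 21, loop
  ADD #7: R1 = 6 + 1 = 7  → 7 < 21, loop
  ADD #8: R1 = 7 + 1 = 8  → 8 < 21, loop
  ADD #9: R1 = 8 + 1 = 9  → 9 < 21, loop
  ADD #10: R1 = 9 + 1 = 10  → 10 < 21, loop
  ADD #11: R1 = 10 + 1 = 11  → 11 < 21, loop
  ADD #12: R1 = 11 + 1 = 12  → 12 < 21, loop
  ADD #13: R1 = 12 + 1 = 13  → 13 < 21, loop
  ADD #14: R1 = 13 + 1 = 14  → 14 < 21, loop
  ADD #15: R1 = 14 + 1 = 15  → 15 < 21, loop
  ADD #16: R1 = 15 + 1 = 16  → 16 < 21, loop
  ADD #17: R1 = 16 + 1 = 17  → 17 < 21, loop
  ADD #18: R1 = 17 + 1 = 18  → 18 < 21, loop
  ADD #19: R1 = 18 + 1 = 19  → 19 < 21, loop
  ADD #20: R1 = 19 + 1 = 20  → 20 < 21, loop
  ADD #21: R1 = 20 + 1 = 21  → 21 >= 21, exit
Total ADD instructions: 21

21


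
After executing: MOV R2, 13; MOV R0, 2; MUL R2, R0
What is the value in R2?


Register state trace:
  MOV R2, 13  → R2 = 13
  MOV R0, 2  → R0 = 2
  MUL R2, R0  → R2 = 13 * 2 = 26
Final: R2 = 26

26


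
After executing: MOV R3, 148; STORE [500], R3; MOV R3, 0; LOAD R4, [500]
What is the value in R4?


Register and memory trace:
  MOV R3, 148  → R3 = 148
  STORE [500], R3  → mem[500] = 148
  MOV R3, 0  → R3 = 0
  LOAD R4, [500]  → R4 = mem[500] = 148
Final: R4 = 148

148


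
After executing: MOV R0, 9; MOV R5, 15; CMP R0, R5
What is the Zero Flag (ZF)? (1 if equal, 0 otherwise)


Register state trace:
  MOV R0, 9  → R0 = 9
  MOV R5, 15  → R5 = 15
  CMP R0, R5  → computes 9 - 15 = -6
  Result is nonzero, so values are not equal
ZF = 0

0


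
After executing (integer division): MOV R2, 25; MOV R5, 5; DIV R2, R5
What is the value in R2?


Register state trace:
  MOV R2, 25  → R2 = 25
  MOV R5, 5  → R5 = 5
  DIV R2, R5  → R2 = 25 // 5 = 5
Final: R2 = 5

5


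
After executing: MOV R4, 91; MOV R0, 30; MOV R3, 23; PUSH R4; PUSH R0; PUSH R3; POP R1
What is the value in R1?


Stack trace (top is rightmost):
  MOV R4, 91  → R4 = 91
  MOV R0, 30  → R0 = 30
  MOV R3, 23  → R3 = 23
  PUSH R4  → stack: [91]
  PUSH R0  → stack: [91, 30]
  PUSH R3  → stack: [91, 30, 23]
  POP R1  → R1 = 23, stack: [91, 30]
Final: R1 = 23

23


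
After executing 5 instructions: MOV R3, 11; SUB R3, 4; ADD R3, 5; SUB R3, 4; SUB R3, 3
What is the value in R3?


Register state trace:
  MOV R3, 11  → R3 = 11
  SUB R3, 4  → R3 = 11 - 4 = 7
  ADD R3, 5  → R3 = 7 + 5 = 12
  SUB R3, 4  → R3 = 12 - 4 = 8
  SUB R3, 3  → R3 = 8 - 3 = 5
Final: R3 = 5

5


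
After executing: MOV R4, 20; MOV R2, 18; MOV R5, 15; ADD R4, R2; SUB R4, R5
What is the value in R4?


Register state trace:
  MOV R4, 20  → R4 = 20
  MOV R2, 18  → R2 = 18
  MOV R5, 15  → R5 = 15
  ADD R4, R2  → R4 = 20 + 18 = 38
  SUB R4, R5  → R4 = 38 - 15 = 23
Final: R4 = 23

23


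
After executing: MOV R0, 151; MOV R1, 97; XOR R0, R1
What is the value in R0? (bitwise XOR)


Register state trace:
  MOV R0, 151  → R0 = 151 (0b10010111)
  MOV R1, 97  → R1 = 97 (0b01100001)
  XOR R0, R1  → R0 = 151 XOR 97 = 246 (0b11110110)
Final: R0 = 246

246


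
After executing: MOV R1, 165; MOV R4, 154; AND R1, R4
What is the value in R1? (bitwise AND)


Register state trace:
  MOV R1, 165  → R1 = 165 (0b10100101)
  MOV R4, 154  → R4 = 154 (0b10011010)
  AND R1, R4  → R1 = 165 AND 154 = 128 (0b10000000)
Final: R1 = 128

128


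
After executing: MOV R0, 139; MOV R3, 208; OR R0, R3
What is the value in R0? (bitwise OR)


Register state trace:
  MOV R0, 139  → R0 = 139 (0b10001011)
  MOV R3, 208  → R3 = 208 (0b11010000)
  OR R0, R3   → R0 = 139 OR 208 = 219 (0b11011011)
Final: R0 = 219

219


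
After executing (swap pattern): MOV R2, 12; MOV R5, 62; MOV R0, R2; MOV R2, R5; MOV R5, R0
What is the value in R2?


Register state trace (swap pattern):
  MOV R2, 12  → R2 = 12
  MOV R5, 62  → R5 = 62
  MOV R0, R2  → R0 = 12  (save R2)
  MOV R2, R5  → R2 = 62  (R2 gets R5's value)
  MOV R5, R0  → R5 = 12  (R5 gets saved value)
Final: R2 = 62

62


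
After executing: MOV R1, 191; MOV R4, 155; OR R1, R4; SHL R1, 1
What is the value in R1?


Register state trace:
  MOV R1, 191  → R1 = 191 (0b10111111)
  MOV R4, 155  → R4 = 155 (0b10011011)
  OR R1, R4  → R1 = 191 OR 155 = 191 (0b10111111)
  SHL R1, 1  → R1 = 191 << 1 = 382
Final: R1 = 382

382


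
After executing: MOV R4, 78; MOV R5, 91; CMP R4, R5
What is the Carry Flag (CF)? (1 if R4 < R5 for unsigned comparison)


Register state trace:
  MOV R4, 78  → R4 = 78
  MOV R5, 91  → R5 = 91
  CMP R4, R5  → unsigned 78 - 91: borrow occurs
  78 < 91, so CF = 1
CF = 1

1


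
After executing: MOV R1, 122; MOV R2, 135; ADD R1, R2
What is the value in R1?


Register state trace:
  MOV R1, 122  → R1 = 122
  MOV R2, 135  → R2 = 135
  ADD R1, R2  → R1 = 122 + 135 = 257
Final: R1 = 257

257


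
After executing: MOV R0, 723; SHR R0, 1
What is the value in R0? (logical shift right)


Register state trace:
  MOV R0, 723  → R0 = 723
  SHR R0, 1  → R0 = 723 >> 1 = 723 // 2^1 = 361
Final: R0 = 361

361


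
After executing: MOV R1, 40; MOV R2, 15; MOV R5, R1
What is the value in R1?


Register state trace:
  MOV R1, 40  → R1 = 40
  MOV R2, 15  → R2 = 15
  MOV R5, R1  → R5 = 40
Final: R1 = 40

40


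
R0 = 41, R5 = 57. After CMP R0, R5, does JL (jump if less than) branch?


Trace:
  R0 = 41, R5 = 57
  CMP R0, R5  → compares 41 vs 57
  JL checks: is 41 less than 57?
  41 < 57, so condition is true
Branch taken: Yes

Yes


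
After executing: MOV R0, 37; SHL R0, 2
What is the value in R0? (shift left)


Register state trace:
  MOV R0, 37  → R0 = 37
  SHL R0, 2  → R0 = 37 << 2 = 37 * 2^2 = 148
Final: R0 = 148

148


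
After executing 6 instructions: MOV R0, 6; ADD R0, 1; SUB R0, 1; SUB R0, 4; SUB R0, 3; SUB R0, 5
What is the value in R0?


Register state trace:
  MOV R0, 6  → R0 = 6
  ADD R0, 1  → R0 = 6 + 1 = 7
  SUB R0, 1  → R0 = 7 - 1 = 6
  SUB R0, 4  → R0 = 6 - 4 = 2
  SUB R0, 3  → R0 = 2 - 3 = -1
  SUB R0, 5  → R0 = -1 - 5 = -6
Final: R0 = -6

-6


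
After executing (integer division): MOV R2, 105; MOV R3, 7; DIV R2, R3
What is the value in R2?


Register state trace:
  MOV R2, 105  → R2 = 105
  MOV R3, 7  → R3 = 7
  DIV R2, R3  → R2 = 105 // 7 = 15
Final: R2 = 15

15


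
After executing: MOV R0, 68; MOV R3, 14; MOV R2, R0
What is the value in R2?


Register state trace:
  MOV R0, 68  → R0 = 68
  MOV R3, 14  → R3 = 14
  MOV R2, R0  → R2 = 68
Final: R2 = 68

68


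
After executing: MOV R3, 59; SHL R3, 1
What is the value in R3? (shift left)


Register state trace:
  MOV R3, 59  → R3 = 59
  SHL R3, 1  → R3 = 59 << 1 = 59 * 2^1 = 118
Final: R3 = 118

118


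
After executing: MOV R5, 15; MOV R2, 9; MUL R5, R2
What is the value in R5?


Register state trace:
  MOV R5, 15  → R5 = 15
  MOV R2, 9  → R2 = 9
  MUL R5, R2  → R5 = 15 * 9 = 135
Final: R5 = 135

135


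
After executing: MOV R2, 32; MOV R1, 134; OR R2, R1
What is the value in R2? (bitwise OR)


Register state trace:
  MOV R2, 32  → R2 = 32 (0b00100000)
  MOV R1, 134  → R1 = 134 (0b10000110)
  OR R2, R1   → R2 = 32 OR 134 = 166 (0b10100110)
Final: R2 = 166

166


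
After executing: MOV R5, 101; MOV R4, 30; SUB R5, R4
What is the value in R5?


Register state trace:
  MOV R5, 101  → R5 = 101
  MOV R4, 30  → R4 = 30
  SUB R5, R4  → R5 = 101 - 30 = 71
Final: R5 = 71

71


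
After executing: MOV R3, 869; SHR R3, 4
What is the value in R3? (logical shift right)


Register state trace:
  MOV R3, 869  → R3 = 869
  SHR R3, 4  → R3 = 869 >> 4 = 869 // 2^4 = 54
Final: R3 = 54

54


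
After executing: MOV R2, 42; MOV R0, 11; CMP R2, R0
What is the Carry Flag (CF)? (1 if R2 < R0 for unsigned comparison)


Register state trace:
  MOV R2, 42  → R2 = 42
  MOV R0, 11  → R0 = 11
  CMP R2, R0  → unsigned 42 - 11: no borrow
  42 >= 11, so CF = 0
CF = 0

0


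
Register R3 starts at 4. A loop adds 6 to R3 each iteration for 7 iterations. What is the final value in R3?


Starting value: R3 = 4
  Iter 1: R3 = 4 + 6 = 10
  Iter 2: R3 = 10 + 6 = 16
  Iter 3: R3 = 16 + 6 = 22
  Iter 4: R3 = 22 + 6 = 28
  Iter 5: R3 = 28 + 6 = 34
  Iter 6: R3 = 34 + 6 = 40
  Iter 7: R3 = 40 + 6 = 46
Final: R3 = 46

46


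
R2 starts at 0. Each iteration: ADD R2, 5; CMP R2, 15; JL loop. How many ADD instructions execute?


Loop trace (R2 starts at 0, target 15, step 5):
  ADD #1: R2 = 0 + 5 = 5  → 5 < 15, loop
  ADD #2: R2 = 5 + 5 = 10  → 10 < 15, loop
  ADD #3: R2 = 10 + 5 = 15  → 15 >= 15, exit
Total ADD instructions: 3

3


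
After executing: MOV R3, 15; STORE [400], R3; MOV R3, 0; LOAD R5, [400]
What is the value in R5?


Register and memory trace:
  MOV R3, 15  → R3 = 15
  STORE [400], R3  → mem[400] = 15
  MOV R3, 0  → R3 = 0
  LOAD R5, [400]  → R5 = mem[400] = 15
Final: R5 = 15

15


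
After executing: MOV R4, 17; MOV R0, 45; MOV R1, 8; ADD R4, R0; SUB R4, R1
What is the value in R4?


Register state trace:
  MOV R4, 17  → R4 = 17
  MOV R0, 45  → R0 = 45
  MOV R1, 8  → R1 = 8
  ADD R4, R0  → R4 = 17 + 45 = 62
  SUB R4, R1  → R4 = 62 - 8 = 54
Final: R4 = 54

54


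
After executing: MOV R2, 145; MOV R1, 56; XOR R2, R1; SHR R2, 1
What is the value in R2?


Register state trace:
  MOV R2, 145  → R2 = 145 (0b10010001)
  MOV R1, 56  → R1 = 56 (0b00111000)
  XOR R2, R1  → R2 = 145 XOR 56 = 169 (0b10101001)
  SHR R2, 1  → R2 = 169 >> 1 = 84
Final: R2 = 84

84


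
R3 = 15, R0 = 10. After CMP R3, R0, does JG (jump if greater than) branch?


Trace:
  R3 = 15, R0 = 10
  CMP R3, R0  → compares 15 vs 10
  JG checks: is 15 greater than 10?
  15 > 10, so condition is true
Branch taken: Yes

Yes


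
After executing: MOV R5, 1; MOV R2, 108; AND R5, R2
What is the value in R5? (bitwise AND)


Register state trace:
  MOV R5, 1  → R5 = 1 (0b00000001)
  MOV R2, 108  → R2 = 108 (0b01101100)
  AND R5, R2  → R5 = 1 AND 108 = 0 (0b00000000)
Final: R5 = 0

0


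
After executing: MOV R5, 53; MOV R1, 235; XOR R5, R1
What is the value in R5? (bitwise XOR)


Register state trace:
  MOV R5, 53  → R5 = 53 (0b00110101)
  MOV R1, 235  → R1 = 235 (0b11101011)
  XOR R5, R1  → R5 = 53 XOR 235 = 222 (0b11011110)
Final: R5 = 222

222


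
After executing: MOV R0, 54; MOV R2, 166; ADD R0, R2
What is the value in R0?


Register state trace:
  MOV R0, 54  → R0 = 54
  MOV R2, 166  → R2 = 166
  ADD R0, R2  → R0 = 54 + 166 = 220
Final: R0 = 220

220


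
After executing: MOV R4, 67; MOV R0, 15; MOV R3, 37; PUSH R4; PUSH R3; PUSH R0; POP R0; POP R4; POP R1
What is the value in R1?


Stack trace (top is rightmost):
  MOV R4, 67  → R4 = 67
  MOV R0, 15  → R0 = 15
  MOV R3, 37  → R3 = 37
  PUSH R4  → stack: [67]
  PUSH R3  → stack: [67, 37]
  PUSH R0  → stack: [67, 37, 15]
  POP R0  → R0 = 15, stack: [67, 37]
  POP R4  → R4 = 37, stack: [67]
  POP R1  → R1 = 67, stack: []
Final: R1 = 67

67


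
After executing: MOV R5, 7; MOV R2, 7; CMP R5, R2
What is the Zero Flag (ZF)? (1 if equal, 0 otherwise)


Register state trace:
  MOV R5, 7  → R5 = 7
  MOV R2, 7  → R2 = 7
  CMP R5, R2  → computes 7 - 7 = 0
  Result is zero, so values are equal
ZF = 1

1


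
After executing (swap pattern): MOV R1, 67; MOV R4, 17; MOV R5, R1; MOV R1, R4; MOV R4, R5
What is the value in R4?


Register state trace (swap pattern):
  MOV R1, 67  → R1 = 67
  MOV R4, 17  → R4 = 17
  MOV R5, R1  → R5 = 67  (save R1)
  MOV R1, R4  → R1 = 17  (R1 gets R4's value)
  MOV R4, R5  → R4 = 67  (R4 gets saved value)
Final: R4 = 67

67


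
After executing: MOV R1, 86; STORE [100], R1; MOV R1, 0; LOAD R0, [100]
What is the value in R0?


Register and memory trace:
  MOV R1, 86  → R1 = 86
  STORE [100], R1  → mem[100] = 86
  MOV R1, 0  → R1 = 0
  LOAD R0, [100]  → R0 = mem[100] = 86
Final: R0 = 86

86


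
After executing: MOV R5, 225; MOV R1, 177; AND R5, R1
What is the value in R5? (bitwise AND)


Register state trace:
  MOV R5, 225  → R5 = 225 (0b11100001)
  MOV R1, 177  → R1 = 177 (0b10110001)
  AND R5, R1  → R5 = 225 AND 177 = 161 (0b10100001)
Final: R5 = 161

161


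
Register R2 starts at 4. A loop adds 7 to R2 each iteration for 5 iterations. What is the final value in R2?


Starting value: R2 = 4
  Iter 1: R2 = 4 + 7 = 11
  Iter 2: R2 = 11 + 7 = 18
  Iter 3: R2 = 18 + 7 = 25
  Iter 4: R2 = 25 + 7 = 32
  Iter 5: R2 = 32 + 7 = 39
Final: R2 = 39

39


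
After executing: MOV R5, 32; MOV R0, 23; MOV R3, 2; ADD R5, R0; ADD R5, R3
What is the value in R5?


Register state trace:
  MOV R5, 32  → R5 = 32
  MOV R0, 23  → R0 = 23
  MOV R3, 2  → R3 = 2
  ADD R5, R0  → R5 = 32 + 23 = 55
  ADD R5, R3  → R5 = 55 + 2 = 57
Final: R5 = 57

57


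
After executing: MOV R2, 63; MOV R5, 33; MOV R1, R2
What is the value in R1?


Register state trace:
  MOV R2, 63  → R2 = 63
  MOV R5, 33  → R5 = 33
  MOV R1, R2  → R1 = 63
Final: R1 = 63

63


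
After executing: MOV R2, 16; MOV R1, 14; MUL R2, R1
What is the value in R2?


Register state trace:
  MOV R2, 16  → R2 = 16
  MOV R1, 14  → R1 = 14
  MUL R2, R1  → R2 = 16 * 14 = 224
Final: R2 = 224

224


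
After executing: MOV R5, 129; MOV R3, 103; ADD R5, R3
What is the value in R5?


Register state trace:
  MOV R5, 129  → R5 = 129
  MOV R3, 103  → R3 = 103
  ADD R5, R3  → R5 = 129 + 103 = 232
Final: R5 = 232

232


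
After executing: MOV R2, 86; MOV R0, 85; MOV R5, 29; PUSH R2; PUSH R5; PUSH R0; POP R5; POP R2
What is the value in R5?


Stack trace (top is rightmost):
  MOV R2, 86  → R2 = 86
  MOV R0, 85  → R0 = 85
  MOV R5, 29  → R5 = 29
  PUSH R2  → stack: [86]
  PUSH R5  → stack: [86, 29]
  PUSH R0  → stack: [86, 29, 85]
  POP R5  → R5 = 85, stack: [86, 29]
  POP R2  → R2 = 29, stack: [86]
Final: R5 = 85

85


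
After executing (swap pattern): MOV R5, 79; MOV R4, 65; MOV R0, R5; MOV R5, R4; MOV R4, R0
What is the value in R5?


Register state trace (swap pattern):
  MOV R5, 79  → R5 = 79
  MOV R4, 65  → R4 = 65
  MOV R0, R5  → R0 = 79  (save R5)
  MOV R5, R4  → R5 = 65  (R5 gets R4's value)
  MOV R4, R0  → R4 = 79  (R4 gets saved value)
Final: R5 = 65

65


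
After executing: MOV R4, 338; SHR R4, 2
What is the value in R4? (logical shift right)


Register state trace:
  MOV R4, 338  → R4 = 338
  SHR R4, 2  → R4 = 338 >> 2 = 338 // 2^2 = 84
Final: R4 = 84

84


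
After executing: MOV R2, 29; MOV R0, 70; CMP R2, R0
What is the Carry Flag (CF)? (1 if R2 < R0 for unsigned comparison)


Register state trace:
  MOV R2, 29  → R2 = 29
  MOV R0, 70  → R0 = 70
  CMP R2, R0  → unsigned 29 - 70: borrow occurs
  29 < 70, so CF = 1
CF = 1

1


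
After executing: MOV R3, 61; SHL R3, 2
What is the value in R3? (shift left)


Register state trace:
  MOV R3, 61  → R3 = 61
  SHL R3, 2  → R3 = 61 << 2 = 61 * 2^2 = 244
Final: R3 = 244

244


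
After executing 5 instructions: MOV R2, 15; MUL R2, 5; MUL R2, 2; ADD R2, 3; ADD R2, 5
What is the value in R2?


Register state trace:
  MOV R2, 15  → R2 = 15
  MUL R2, 5  → R2 = 15 * 5 = 75
  MUL R2, 2  → R2 = 75 * 2 = 150
  ADD R2, 3  → R2 = 150 + 3 = 153
  ADD R2, 5  → R2 = 153 + 5 = 158
Final: R2 = 158

158


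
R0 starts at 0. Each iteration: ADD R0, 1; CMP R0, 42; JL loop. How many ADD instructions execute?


Loop trace (R0 starts at 0, target 42, step 1):
  ADD #1: R0 = 0 + 1 = 1  → 1 < 42, loop
  ADD #2: R0 = 1 + 1 = 2  → 2 < 42, loop
  ADD #3: R0 = 2 + 1 = 3  → 3 < 42, loop
  ADD #4: R0 = 3 + 1 = 4  → 4 < 42, loop
  ADD #5: R0 = 4 + 1 = 5  → 5 < 42, loop
  ADD #6: R0 = 5 + 1 = 6  → 6 < 42, loop
  ADD #7: R0 = 6 + 1 = 7  → 7 < 42, loop
  ADD #8: R0 = 7 + 1 = 8  → 8 < 42, loop
  ADD #9: R0 = 8 + 1 = 9  → 9 < 42, loop
  ADD #10: R0 = 9 + 1 = 10  → 10 < 42, loop
  ADD #11: R0 = 10 + 1 = 11  → 11 < 42, loop
  ADD #12: R0 = 11 + 1 = 12  → 12 < 42, loop
  ADD #13: R0 = 12 + 1 = 13  → 13 < 42, loop
  ADD #14: R0 = 13 + 1 = 14  → 14 < 42, loop
  ADD #15: R0 = 14 + 1 = 15  → 15 < 42, loop
  ADD #16: R0 = 15 + 1 = 16  → 16 < 42, loop
  ADD #17: R0 = 16 + 1 = 17  → 17 < 42, loop
  ADD #18: R0 = 17 + 1 = 18  → 18 < 42, loop
  ADD #19: R0 = 18 + 1 = 19  → 19 < 42, loop
  ADD #20: R0 = 19 + 1 = 20  → 20 < 42, loop
  ADD #21: R0 = 20 + 1 = 21  → 21 < 42, loop
  ADD #22: R0 = 21 + 1 = 22  → 22 < 42, loop
  ADD #23: R0 = 22 + 1 = 23  → 23 < 42, loop
  ADD #24: R0 = 23 + 1 = 24  → 24 < 42, loop
  ADD #25: R0 = 24 + 1 = 25  → 25 < 42, loop
  ADD #26: R0 = 25 + 1 = 26  → 26 < 42, loop
  ADD #27: R0 = 26 + 1 = 27  → 27 < 42, loop
  ADD #28: R0 = 27 + 1 = 28  → 28 < 42, loop
  ADD #29: R0 = 28 + 1 = 29  → 29 < 42, loop
  ADD #30: R0 = 29 + 1 = 30  → 30 < 42, loop
  ADD #31: R0 = 30 + 1 = 31  → 31 < 42, loop
  ADD #32: R0 = 31 + 1 = 32  → 32 < 42, loop
  ADD #33: R0 = 32 + 1 = 33  → 33 < 42, loop
  ADD #34: R0 = 33 + 1 = 34  → 34 < 42, loop
  ADD #35: R0 = 34 + 1 = 35  → 35 < 42, loop
  ADD #36: R0 = 35 + 1 = 36  → 36 < 42, loop
  ADD #37: R0 = 36 + 1 = 37  → 37 < 42, loop
  ADD #38: R0 = 37 + 1 = 38  → 38 < 42, loop
  ADD #39: R0 = 38 + 1 = 39  → 39 < 42, loop
  ADD #40: R0 = 39 + 1 = 40  → 40 < 42, loop
  ADD #41: R0 = 40 + 1 = 41  → 41 < 42, loop
  ADD #42: R0 = 41 + 1 = 42  → 42 >= 42, exit
Total ADD instructions: 42

42


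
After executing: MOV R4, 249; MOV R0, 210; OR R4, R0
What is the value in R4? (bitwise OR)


Register state trace:
  MOV R4, 249  → R4 = 249 (0b11111001)
  MOV R0, 210  → R0 = 210 (0b11010010)
  OR R4, R0   → R4 = 249 OR 210 = 251 (0b11111011)
Final: R4 = 251

251


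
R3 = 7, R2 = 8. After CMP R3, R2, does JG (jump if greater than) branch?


Trace:
  R3 = 7, R2 = 8
  CMP R3, R2  → compares 7 vs 8
  JG checks: is 7 greater than 8?
  7 < 8, so condition is false
Branch taken: No

No


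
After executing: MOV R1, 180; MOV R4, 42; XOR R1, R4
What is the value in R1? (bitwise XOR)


Register state trace:
  MOV R1, 180  → R1 = 180 (0b10110100)
  MOV R4, 42  → R4 = 42 (0b00101010)
  XOR R1, R4  → R1 = 180 XOR 42 = 158 (0b10011110)
Final: R1 = 158

158


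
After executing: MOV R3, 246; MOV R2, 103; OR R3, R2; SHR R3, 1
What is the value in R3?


Register state trace:
  MOV R3, 246  → R3 = 246 (0b11110110)
  MOV R2, 103  → R2 = 103 (0b01100111)
  OR R3, R2  → R3 = 246 OR 103 = 247 (0b11110111)
  SHR R3, 1  → R3 = 247 >> 1 = 123
Final: R3 = 123

123


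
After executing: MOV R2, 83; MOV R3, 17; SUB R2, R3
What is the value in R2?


Register state trace:
  MOV R2, 83  → R2 = 83
  MOV R3, 17  → R3 = 17
  SUB R2, R3  → R2 = 83 - 17 = 66
Final: R2 = 66

66


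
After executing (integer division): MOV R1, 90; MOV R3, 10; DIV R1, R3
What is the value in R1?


Register state trace:
  MOV R1, 90  → R1 = 90
  MOV R3, 10  → R3 = 10
  DIV R1, R3  → R1 = 90 // 10 = 9
Final: R1 = 9

9


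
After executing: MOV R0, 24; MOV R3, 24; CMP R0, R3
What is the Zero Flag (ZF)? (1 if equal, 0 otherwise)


Register state trace:
  MOV R0, 24  → R0 = 24
  MOV R3, 24  → R3 = 24
  CMP R0, R3  → computes 24 - 24 = 0
  Result is zero, so values are equal
ZF = 1

1


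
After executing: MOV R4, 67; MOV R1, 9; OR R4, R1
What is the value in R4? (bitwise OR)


Register state trace:
  MOV R4, 67  → R4 = 67 (0b01000011)
  MOV R1, 9  → R1 = 9 (0b00001001)
  OR R4, R1   → R4 = 67 OR 9 = 75 (0b01001011)
Final: R4 = 75

75


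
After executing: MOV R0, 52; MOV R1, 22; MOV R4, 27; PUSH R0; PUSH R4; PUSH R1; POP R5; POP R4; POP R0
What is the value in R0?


Stack trace (top is rightmost):
  MOV R0, 52  → R0 = 52
  MOV R1, 22  → R1 = 22
  MOV R4, 27  → R4 = 27
  PUSH R0  → stack: [52]
  PUSH R4  → stack: [52, 27]
  PUSH R1  → stack: [52, 27, 22]
  POP R5  → R5 = 22, stack: [52, 27]
  POP R4  → R4 = 27, stack: [52]
  POP R0  → R0 = 52, stack: []
Final: R0 = 52

52


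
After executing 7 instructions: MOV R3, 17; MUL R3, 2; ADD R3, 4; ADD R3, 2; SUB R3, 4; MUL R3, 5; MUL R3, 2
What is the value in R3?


Register state trace:
  MOV R3, 17  → R3 = 17
  MUL R3, 2  → R3 = 17 * 2 = 34
  ADD R3, 4  → R3 = 34 + 4 = 38
  ADD R3, 2  → R3 = 38 + 2 = 40
  SUB R3, 4  → R3 = 40 - 4 = 36
  MUL R3, 5  → R3 = 36 * 5 = 180
  MUL R3, 2  → R3 = 180 * 2 = 360
Final: R3 = 360

360


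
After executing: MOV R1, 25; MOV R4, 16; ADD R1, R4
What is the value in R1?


Register state trace:
  MOV R1, 25  → R1 = 25
  MOV R4, 16  → R4 = 16
  ADD R1, R4  → R1 = 25 + 16 = 41
Final: R1 = 41

41


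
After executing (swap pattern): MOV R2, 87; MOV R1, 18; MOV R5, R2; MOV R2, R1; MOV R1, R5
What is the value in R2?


Register state trace (swap pattern):
  MOV R2, 87  → R2 = 87
  MOV R1, 18  → R1 = 18
  MOV R5, R2  → R5 = 87  (save R2)
  MOV R2, R1  → R2 = 18  (R2 gets R1's value)
  MOV R1, R5  → R1 = 87  (R1 gets saved value)
Final: R2 = 18

18


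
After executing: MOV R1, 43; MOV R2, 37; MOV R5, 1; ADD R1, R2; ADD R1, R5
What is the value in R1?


Register state trace:
  MOV R1, 43  → R1 = 43
  MOV R2, 37  → R2 = 37
  MOV R5, 1  → R5 = 1
  ADD R1, R2  → R1 = 43 + 37 = 80
  ADD R1, R5  → R1 = 80 + 1 = 81
Final: R1 = 81

81


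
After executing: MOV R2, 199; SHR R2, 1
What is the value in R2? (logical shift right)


Register state trace:
  MOV R2, 199  → R2 = 199
  SHR R2, 1  → R2 = 199 >> 1 = 199 // 2^1 = 99
Final: R2 = 99

99


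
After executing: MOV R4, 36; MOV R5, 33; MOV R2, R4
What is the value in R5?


Register state trace:
  MOV R4, 36  → R4 = 36
  MOV R5, 33  → R5 = 33
  MOV R2, R4  → R2 = 36
Final: R5 = 33

33


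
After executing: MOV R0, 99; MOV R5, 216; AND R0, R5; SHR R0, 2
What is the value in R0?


Register state trace:
  MOV R0, 99  → R0 = 99 (0b01100011)
  MOV R5, 216  → R5 = 216 (0b11011000)
  AND R0, R5  → R0 = 99 AND 216 = 64 (0b01000000)
  SHR R0, 2  → R0 = 64 >> 2 = 16
Final: R0 = 16

16


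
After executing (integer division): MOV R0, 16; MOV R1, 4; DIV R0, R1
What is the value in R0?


Register state trace:
  MOV R0, 16  → R0 = 16
  MOV R1, 4  → R1 = 4
  DIV R0, R1  → R0 = 16 // 4 = 4
Final: R0 = 4

4


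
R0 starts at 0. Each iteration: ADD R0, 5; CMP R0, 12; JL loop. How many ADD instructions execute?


Loop trace (R0 starts at 0, target 12, step 5):
  ADD #1: R0 = 0 + 5 = 5  → 5 < 12, loop
  ADD #2: R0 = 5 + 5 = 10  → 10 < 12, loop
  ADD #3: R0 = 10 + 5 = 15  → 15 >= 12, exit
Total ADD instructions: 3

3


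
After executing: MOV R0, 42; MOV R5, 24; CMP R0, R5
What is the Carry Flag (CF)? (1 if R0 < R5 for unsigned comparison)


Register state trace:
  MOV R0, 42  → R0 = 42
  MOV R5, 24  → R5 = 24
  CMP R0, R5  → unsigned 42 - 24: no borrow
  42 >= 24, so CF = 0
CF = 0

0


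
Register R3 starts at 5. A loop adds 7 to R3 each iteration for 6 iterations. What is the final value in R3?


Starting value: R3 = 5
  Iter 1: R3 = 5 + 7 = 12
  Iter 2: R3 = 12 + 7 = 19
  Iter 3: R3 = 19 + 7 = 26
  Iter 4: R3 = 26 + 7 = 33
  Iter 5: R3 = 33 + 7 = 40
  Iter 6: R3 = 40 + 7 = 47
Final: R3 = 47

47


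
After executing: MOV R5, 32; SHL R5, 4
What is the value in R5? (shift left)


Register state trace:
  MOV R5, 32  → R5 = 32
  SHL R5, 4  → R5 = 32 << 4 = 32 * 2^4 = 512
Final: R5 = 512

512


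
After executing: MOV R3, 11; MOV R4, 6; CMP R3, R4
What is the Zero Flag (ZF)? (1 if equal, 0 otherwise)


Register state trace:
  MOV R3, 11  → R3 = 11
  MOV R4, 6  → R4 = 6
  CMP R3, R4  → computes 11 - 6 = 5
  Result is nonzero, so values are not equal
ZF = 0

0


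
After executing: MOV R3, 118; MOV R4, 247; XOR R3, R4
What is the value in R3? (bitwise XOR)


Register state trace:
  MOV R3, 118  → R3 = 118 (0b01110110)
  MOV R4, 247  → R4 = 247 (0b11110111)
  XOR R3, R4  → R3 = 118 XOR 247 = 129 (0b10000001)
Final: R3 = 129

129


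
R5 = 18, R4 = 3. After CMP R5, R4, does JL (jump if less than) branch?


Trace:
  R5 = 18, R4 = 3
  CMP R5, R4  → compares 18 vs 3
  JL checks: is 18 less than 3?
  18 > 3, so condition is false
Branch taken: No

No


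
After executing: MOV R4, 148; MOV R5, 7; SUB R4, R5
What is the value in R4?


Register state trace:
  MOV R4, 148  → R4 = 148
  MOV R5, 7  → R5 = 7
  SUB R4, R5  → R4 = 148 - 7 = 141
Final: R4 = 141

141


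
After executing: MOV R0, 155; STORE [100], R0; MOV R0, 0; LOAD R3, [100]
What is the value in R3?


Register and memory trace:
  MOV R0, 155  → R0 = 155
  STORE [100], R0  → mem[100] = 155
  MOV R0, 0  → R0 = 0
  LOAD R3, [100]  → R3 = mem[100] = 155
Final: R3 = 155

155


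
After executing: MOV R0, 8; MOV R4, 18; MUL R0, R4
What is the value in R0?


Register state trace:
  MOV R0, 8  → R0 = 8
  MOV R4, 18  → R4 = 18
  MUL R0, R4  → R0 = 8 * 18 = 144
Final: R0 = 144

144


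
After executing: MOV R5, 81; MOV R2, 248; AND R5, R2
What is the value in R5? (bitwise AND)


Register state trace:
  MOV R5, 81  → R5 = 81 (0b01010001)
  MOV R2, 248  → R2 = 248 (0b11111000)
  AND R5, R2  → R5 = 81 AND 248 = 80 (0b01010000)
Final: R5 = 80

80


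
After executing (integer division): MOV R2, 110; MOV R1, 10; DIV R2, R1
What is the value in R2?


Register state trace:
  MOV R2, 110  → R2 = 110
  MOV R1, 10  → R1 = 10
  DIV R2, R1  → R2 = 110 // 10 = 11
Final: R2 = 11

11


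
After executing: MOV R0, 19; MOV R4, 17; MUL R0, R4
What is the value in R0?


Register state trace:
  MOV R0, 19  → R0 = 19
  MOV R4, 17  → R4 = 17
  MUL R0, R4  → R0 = 19 * 17 = 323
Final: R0 = 323

323


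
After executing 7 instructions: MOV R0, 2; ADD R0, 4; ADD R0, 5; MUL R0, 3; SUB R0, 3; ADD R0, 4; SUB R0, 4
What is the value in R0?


Register state trace:
  MOV R0, 2  → R0 = 2
  ADD R0, 4  → R0 = 2 + 4 = 6
  ADD R0, 5  → R0 = 6 + 5 = 11
  MUL R0, 3  → R0 = 11 * 3 = 33
  SUB R0, 3  → R0 = 33 - 3 = 30
  ADD R0, 4  → R0 = 30 + 4 = 34
  SUB R0, 4  → R0 = 34 - 4 = 30
Final: R0 = 30

30


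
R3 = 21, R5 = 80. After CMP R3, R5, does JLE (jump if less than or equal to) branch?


Trace:
  R3 = 21, R5 = 80
  CMP R3, R5  → compares 21 vs 80
  JLE checks: is 21 less than or equal to 80?
  21 < 80, so condition is true
Branch taken: Yes

Yes


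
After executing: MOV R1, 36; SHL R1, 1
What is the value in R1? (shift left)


Register state trace:
  MOV R1, 36  → R1 = 36
  SHL R1, 1  → R1 = 36 << 1 = 36 * 2^1 = 72
Final: R1 = 72

72


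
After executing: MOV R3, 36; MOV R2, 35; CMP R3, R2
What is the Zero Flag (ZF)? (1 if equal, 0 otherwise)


Register state trace:
  MOV R3, 36  → R3 = 36
  MOV R2, 35  → R2 = 35
  CMP R3, R2  → computes 36 - 35 = 1
  Result is nonzero, so values are not equal
ZF = 0

0


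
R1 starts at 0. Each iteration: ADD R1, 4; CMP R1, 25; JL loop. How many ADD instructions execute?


Loop trace (R1 starts at 0, target 25, step 4):
  ADD #1: R1 = 0 + 4 = 4  → 4 < 25, loop
  ADD #2: R1 = 4 + 4 = 8  → 8 < 25, loop
  ADD #3: R1 = 8 + 4 = 12  → 12 < 25, loop
  ADD #4: R1 = 12 + 4 = 16  → 16 < 25, loop
  ADD #5: R1 = 16 + 4 = 20  → 20 < 25, loop
  ADD #6: R1 = 20 + 4 = 24  → 24 < 25, loop
  ADD #7: R1 = 24 + 4 = 28  → 28 >= 25, exit
Total ADD instructions: 7

7


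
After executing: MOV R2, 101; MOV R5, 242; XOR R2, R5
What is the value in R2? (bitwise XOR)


Register state trace:
  MOV R2, 101  → R2 = 101 (0b01100101)
  MOV R5, 242  → R5 = 242 (0b11110010)
  XOR R2, R5  → R2 = 101 XOR 242 = 151 (0b10010111)
Final: R2 = 151

151


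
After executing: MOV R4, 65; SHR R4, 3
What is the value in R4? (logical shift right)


Register state trace:
  MOV R4, 65  → R4 = 65
  SHR R4, 3  → R4 = 65 >> 3 = 65 // 2^3 = 8
Final: R4 = 8

8


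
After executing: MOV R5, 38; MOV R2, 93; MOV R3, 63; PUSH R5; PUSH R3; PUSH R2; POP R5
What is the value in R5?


Stack trace (top is rightmost):
  MOV R5, 38  → R5 = 38
  MOV R2, 93  → R2 = 93
  MOV R3, 63  → R3 = 63
  PUSH R5  → stack: [38]
  PUSH R3  → stack: [38, 63]
  PUSH R2  → stack: [38, 63, 93]
  POP R5  → R5 = 93, stack: [38, 63]
Final: R5 = 93

93


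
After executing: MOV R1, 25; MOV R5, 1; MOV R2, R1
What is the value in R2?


Register state trace:
  MOV R1, 25  → R1 = 25
  MOV R5, 1  → R5 = 1
  MOV R2, R1  → R2 = 25
Final: R2 = 25

25


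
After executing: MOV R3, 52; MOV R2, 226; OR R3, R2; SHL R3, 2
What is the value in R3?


Register state trace:
  MOV R3, 52  → R3 = 52 (0b00110100)
  MOV R2, 226  → R2 = 226 (0b11100010)
  OR R3, R2  → R3 = 52 OR 226 = 246 (0b11110110)
  SHL R3, 2  → R3 = 246 << 2 = 984
Final: R3 = 984

984


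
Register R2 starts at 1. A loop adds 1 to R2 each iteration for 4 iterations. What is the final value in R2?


Starting value: R2 = 1
  Iter 1: R2 = 1 + 1 = 2
  Iter 2: R2 = 2 + 1 = 3
  Iter 3: R2 = 3 + 1 = 4
  Iter 4: R2 = 4 + 1 = 5
Final: R2 = 5

5


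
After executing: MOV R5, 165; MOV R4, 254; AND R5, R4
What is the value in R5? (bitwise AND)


Register state trace:
  MOV R5, 165  → R5 = 165 (0b10100101)
  MOV R4, 254  → R4 = 254 (0b11111110)
  AND R5, R4  → R5 = 165 AND 254 = 164 (0b10100100)
Final: R5 = 164

164


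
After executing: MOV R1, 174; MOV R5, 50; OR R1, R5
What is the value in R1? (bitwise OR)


Register state trace:
  MOV R1, 174  → R1 = 174 (0b10101110)
  MOV R5, 50  → R5 = 50 (0b00110010)
  OR R1, R5   → R1 = 174 OR 50 = 190 (0b10111110)
Final: R1 = 190

190


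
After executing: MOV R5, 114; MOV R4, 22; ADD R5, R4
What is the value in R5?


Register state trace:
  MOV R5, 114  → R5 = 114
  MOV R4, 22  → R4 = 22
  ADD R5, R4  → R5 = 114 + 22 = 136
Final: R5 = 136

136


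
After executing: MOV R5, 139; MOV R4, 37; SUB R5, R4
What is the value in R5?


Register state trace:
  MOV R5, 139  → R5 = 139
  MOV R4, 37  → R4 = 37
  SUB R5, R4  → R5 = 139 - 37 = 102
Final: R5 = 102

102


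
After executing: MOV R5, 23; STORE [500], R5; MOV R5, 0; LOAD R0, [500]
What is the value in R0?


Register and memory trace:
  MOV R5, 23  → R5 = 23
  STORE [500], R5  → mem[500] = 23
  MOV R5, 0  → R5 = 0
  LOAD R0, [500]  → R0 = mem[500] = 23
Final: R0 = 23

23


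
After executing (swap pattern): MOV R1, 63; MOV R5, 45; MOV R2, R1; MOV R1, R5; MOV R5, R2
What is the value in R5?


Register state trace (swap pattern):
  MOV R1, 63  → R1 = 63
  MOV R5, 45  → R5 = 45
  MOV R2, R1  → R2 = 63  (save R1)
  MOV R1, R5  → R1 = 45  (R1 gets R5's value)
  MOV R5, R2  → R5 = 63  (R5 gets saved value)
Final: R5 = 63

63


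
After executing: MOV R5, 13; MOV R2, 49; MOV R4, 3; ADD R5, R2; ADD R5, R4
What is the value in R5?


Register state trace:
  MOV R5, 13  → R5 = 13
  MOV R2, 49  → R2 = 49
  MOV R4, 3  → R4 = 3
  ADD R5, R2  → R5 = 13 + 49 = 62
  ADD R5, R4  → R5 = 62 + 3 = 65
Final: R5 = 65

65


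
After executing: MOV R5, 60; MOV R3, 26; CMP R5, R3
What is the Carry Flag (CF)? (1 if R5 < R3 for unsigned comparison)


Register state trace:
  MOV R5, 60  → R5 = 60
  MOV R3, 26  → R3 = 26
  CMP R5, R3  → unsigned 60 - 26: no borrow
  60 >= 26, so CF = 0
CF = 0

0


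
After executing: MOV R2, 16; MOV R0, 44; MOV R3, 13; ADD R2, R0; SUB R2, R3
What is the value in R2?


Register state trace:
  MOV R2, 16  → R2 = 16
  MOV R0, 44  → R0 = 44
  MOV R3, 13  → R3 = 13
  ADD R2, R0  → R2 = 16 + 44 = 60
  SUB R2, R3  → R2 = 60 - 13 = 47
Final: R2 = 47

47


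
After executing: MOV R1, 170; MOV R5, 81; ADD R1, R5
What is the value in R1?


Register state trace:
  MOV R1, 170  → R1 = 170
  MOV R5, 81  → R5 = 81
  ADD R1, R5  → R1 = 170 + 81 = 251
Final: R1 = 251

251


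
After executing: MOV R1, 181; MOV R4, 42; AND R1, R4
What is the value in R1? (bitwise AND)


Register state trace:
  MOV R1, 181  → R1 = 181 (0b10110101)
  MOV R4, 42  → R4 = 42 (0b00101010)
  AND R1, R4  → R1 = 181 AND 42 = 32 (0b00100000)
Final: R1 = 32

32


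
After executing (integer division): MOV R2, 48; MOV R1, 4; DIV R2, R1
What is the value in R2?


Register state trace:
  MOV R2, 48  → R2 = 48
  MOV R1, 4  → R1 = 4
  DIV R2, R1  → R2 = 48 // 4 = 12
Final: R2 = 12

12


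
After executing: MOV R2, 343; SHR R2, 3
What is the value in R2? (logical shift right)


Register state trace:
  MOV R2, 343  → R2 = 343
  SHR R2, 3  → R2 = 343 >> 3 = 343 // 2^3 = 42
Final: R2 = 42

42


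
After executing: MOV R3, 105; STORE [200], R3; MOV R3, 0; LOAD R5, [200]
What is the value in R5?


Register and memory trace:
  MOV R3, 105  → R3 = 105
  STORE [200], R3  → mem[200] = 105
  MOV R3, 0  → R3 = 0
  LOAD R5, [200]  → R5 = mem[200] = 105
Final: R5 = 105

105


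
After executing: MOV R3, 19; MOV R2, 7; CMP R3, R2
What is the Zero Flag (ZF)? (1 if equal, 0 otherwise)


Register state trace:
  MOV R3, 19  → R3 = 19
  MOV R2, 7  → R2 = 7
  CMP R3, R2  → computes 19 - 7 = 12
  Result is nonzero, so values are not equal
ZF = 0

0


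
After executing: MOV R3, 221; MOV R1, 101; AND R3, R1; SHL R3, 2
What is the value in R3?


Register state trace:
  MOV R3, 221  → R3 = 221 (0b11011101)
  MOV R1, 101  → R1 = 101 (0b01100101)
  AND R3, R1  → R3 = 221 AND 101 = 69 (0b01000101)
  SHL R3, 2  → R3 = 69 << 2 = 276
Final: R3 = 276

276


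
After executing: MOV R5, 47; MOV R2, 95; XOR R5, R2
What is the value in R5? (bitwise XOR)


Register state trace:
  MOV R5, 47  → R5 = 47 (0b00101111)
  MOV R2, 95  → R2 = 95 (0b01011111)
  XOR R5, R2  → R5 = 47 XOR 95 = 112 (0b01110000)
Final: R5 = 112

112


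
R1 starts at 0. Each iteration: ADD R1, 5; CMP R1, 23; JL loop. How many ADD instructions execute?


Loop trace (R1 starts at 0, target 23, step 5):
  ADD #1: R1 = 0 + 5 = 5  → 5 < 23, loop
  ADD #2: R1 = 5 + 5 = 10  → 10 < 23, loop
  ADD #3: R1 = 10 + 5 = 15  → 15 < 23, loop
  ADD #4: R1 = 15 + 5 = 20  → 20 < 23, loop
  ADD #5: R1 = 20 + 5 = 25  → 25 >= 23, exit
Total ADD instructions: 5

5


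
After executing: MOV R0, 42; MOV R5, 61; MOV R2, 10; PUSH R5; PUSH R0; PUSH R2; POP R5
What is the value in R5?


Stack trace (top is rightmost):
  MOV R0, 42  → R0 = 42
  MOV R5, 61  → R5 = 61
  MOV R2, 10  → R2 = 10
  PUSH R5  → stack: [61]
  PUSH R0  → stack: [61, 42]
  PUSH R2  → stack: [61, 42, 10]
  POP R5  → R5 = 10, stack: [61, 42]
Final: R5 = 10

10


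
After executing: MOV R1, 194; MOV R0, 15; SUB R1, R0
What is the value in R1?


Register state trace:
  MOV R1, 194  → R1 = 194
  MOV R0, 15  → R0 = 15
  SUB R1, R0  → R1 = 194 - 15 = 179
Final: R1 = 179

179


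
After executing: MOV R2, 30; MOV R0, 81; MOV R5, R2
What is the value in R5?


Register state trace:
  MOV R2, 30  → R2 = 30
  MOV R0, 81  → R0 = 81
  MOV R5, R2  → R5 = 30
Final: R5 = 30

30


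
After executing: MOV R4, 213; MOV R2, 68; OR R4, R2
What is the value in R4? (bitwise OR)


Register state trace:
  MOV R4, 213  → R4 = 213 (0b11010101)
  MOV R2, 68  → R2 = 68 (0b01000100)
  OR R4, R2   → R4 = 213 OR 68 = 213 (0b11010101)
Final: R4 = 213

213


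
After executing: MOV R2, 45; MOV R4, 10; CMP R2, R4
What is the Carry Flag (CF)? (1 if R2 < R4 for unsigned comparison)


Register state trace:
  MOV R2, 45  → R2 = 45
  MOV R4, 10  → R4 = 10
  CMP R2, R4  → unsigned 45 - 10: no borrow
  45 >= 10, so CF = 0
CF = 0

0


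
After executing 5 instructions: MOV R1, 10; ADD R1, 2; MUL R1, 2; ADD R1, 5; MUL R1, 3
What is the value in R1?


Register state trace:
  MOV R1, 10  → R1 = 10
  ADD R1, 2  → R1 = 10 + 2 = 12
  MUL R1, 2  → R1 = 12 * 2 = 24
  ADD R1, 5  → R1 = 24 + 5 = 29
  MUL R1, 3  → R1 = 29 * 3 = 87
Final: R1 = 87

87


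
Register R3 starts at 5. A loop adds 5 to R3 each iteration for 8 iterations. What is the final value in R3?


Starting value: R3 = 5
  Iter 1: R3 = 5 + 5 = 10
  Iter 2: R3 = 10 + 5 = 15
  Iter 3: R3 = 15 + 5 = 20
  Iter 4: R3 = 20 + 5 = 25
  Iter 5: R3 = 25 + 5 = 30
  Iter 6: R3 = 30 + 5 = 35
  Iter 7: R3 = 35 + 5 = 40
  Iter 8: R3 = 40 + 5 = 45
Final: R3 = 45

45


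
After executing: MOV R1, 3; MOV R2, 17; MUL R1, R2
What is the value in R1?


Register state trace:
  MOV R1, 3  → R1 = 3
  MOV R2, 17  → R2 = 17
  MUL R1, R2  → R1 = 3 * 17 = 51
Final: R1 = 51

51


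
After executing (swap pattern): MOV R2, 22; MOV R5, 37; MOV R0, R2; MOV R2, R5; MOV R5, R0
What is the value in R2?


Register state trace (swap pattern):
  MOV R2, 22  → R2 = 22
  MOV R5, 37  → R5 = 37
  MOV R0, R2  → R0 = 22  (save R2)
  MOV R2, R5  → R2 = 37  (R2 gets R5's value)
  MOV R5, R0  → R5 = 22  (R5 gets saved value)
Final: R2 = 37

37


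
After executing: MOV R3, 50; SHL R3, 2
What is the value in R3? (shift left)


Register state trace:
  MOV R3, 50  → R3 = 50
  SHL R3, 2  → R3 = 50 << 2 = 50 * 2^2 = 200
Final: R3 = 200

200


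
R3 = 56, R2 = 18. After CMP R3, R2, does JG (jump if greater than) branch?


Trace:
  R3 = 56, R2 = 18
  CMP R3, R2  → compares 56 vs 18
  JG checks: is 56 greater than 18?
  56 > 18, so condition is true
Branch taken: Yes

Yes


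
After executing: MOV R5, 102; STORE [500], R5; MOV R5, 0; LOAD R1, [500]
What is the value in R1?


Register and memory trace:
  MOV R5, 102  → R5 = 102
  STORE [500], R5  → mem[500] = 102
  MOV R5, 0  → R5 = 0
  LOAD R1, [500]  → R1 = mem[500] = 102
Final: R1 = 102

102


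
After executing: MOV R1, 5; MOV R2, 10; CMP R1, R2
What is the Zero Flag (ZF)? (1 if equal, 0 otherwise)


Register state trace:
  MOV R1, 5  → R1 = 5
  MOV R2, 10  → R2 = 10
  CMP R1, R2  → computes 5 - 10 = -5
  Result is nonzero, so values are not equal
ZF = 0

0
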